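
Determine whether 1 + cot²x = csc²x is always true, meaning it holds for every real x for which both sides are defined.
Claim: 1 + cot²x = csc²x.
Reasoning: Start from sin²x + cos²x = 1 and divide every term by sin²x (allowed wherever cot x and csc x are defined): 1 + cot²x = 1/sin²x = csc²x.
So the two sides agree for every real x for which both sides are defined.

Conclusion: Yes, this is an identity.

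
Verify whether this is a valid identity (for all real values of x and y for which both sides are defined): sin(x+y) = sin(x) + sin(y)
No, this is NOT an identity.

Claim: sin(x+y) = sin(x) + sin(y).
Test a specific point where both sides are defined: x = 2π/3, y = 2π/3.
LHS = sin(x+y) ≈ -0.8660
RHS = sin(x) + sin(y) ≈ 1.7321
Since -0.8660 ≠ 1.7321, the equation fails at this point, so it cannot hold for all real values of x and y for which both sides are defined.
The correct expansion is sin(x+y) = sin(x)cos(y) + cos(x)sin(y); sine is not additive.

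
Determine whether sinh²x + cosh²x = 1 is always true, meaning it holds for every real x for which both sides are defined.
Claim: sinh²x + cosh²x = 1.
Test a specific point where both sides are defined: x = -1.
LHS = sinh²x + cosh²x ≈ 3.7622
RHS = 1 ≈ 1.0000
Since 3.7622 ≠ 1.0000, the equation fails at this point, so it cannot hold for every real x for which both sides are defined.
The correct hyperbolic identity is cosh²x - sinh²x = 1 (a difference); the sum sinh²x + cosh²x equals cosh(2x).

Conclusion: No, this is NOT an identity.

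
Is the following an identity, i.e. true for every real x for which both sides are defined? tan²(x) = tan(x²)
Claim: tan²(x) = tan(x²).
Test a specific point where both sides are defined: x = π/3.
LHS = tan²(x) ≈ 3.0000
RHS = tan(x²) ≈ 1.9485
Since 3.0000 ≠ 1.9485, the equation fails at this point, so it cannot hold for every real x for which both sides are defined.
tan²(x) means (tan x)², squaring the output; tan(x²) squares the input. These are different functions.

Conclusion: No, this is NOT an identity.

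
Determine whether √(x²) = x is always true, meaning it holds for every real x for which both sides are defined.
No, this is NOT an identity.

Claim: √(x²) = x.
Test a specific point where both sides are defined: x = -3.
LHS = √(x²) ≈ 3.0000
RHS = x ≈ -3.0000
Since 3.0000 ≠ -3.0000, the equation fails at this point, so it cannot hold for every real x for which both sides are defined.
√(x²) = |x|, which differs from x whenever x < 0 (both sides are defined for every real x).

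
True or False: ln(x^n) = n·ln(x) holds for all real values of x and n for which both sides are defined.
True.

Claim: ln(x^n) = n·ln(x).
Reasoning: The right side requires x > 0. For x > 0, x^n = (e^(ln x))^n = e^(n·ln x), so taking ln of both sides gives ln(x^n) = n·ln(x).
So the two sides agree for all real values of x and n for which both sides are defined.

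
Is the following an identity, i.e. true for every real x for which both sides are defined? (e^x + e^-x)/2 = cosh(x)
Claim: (e^x + e^-x)/2 = cosh(x).
Reasoning: This is exactly the definition of the hyperbolic cosine: cosh(x) := (e^x + e^-x)/2.
So the two sides agree for every real x for which both sides are defined.

Conclusion: Yes, this is an identity.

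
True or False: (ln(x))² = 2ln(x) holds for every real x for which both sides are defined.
Claim: (ln(x))² = 2ln(x).
Test a specific point where both sides are defined: x = 3.
LHS = (ln(x))² ≈ 1.2069
RHS = 2ln(x) ≈ 2.1972
Since 1.2069 ≠ 2.1972, the equation fails at this point, so it cannot hold for every real x for which both sides are defined.
2ln(x) equals ln(x²), which is not the same as (ln x)².

Conclusion: False.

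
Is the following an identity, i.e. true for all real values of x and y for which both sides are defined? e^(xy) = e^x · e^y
No, this is NOT an identity.

Claim: e^(xy) = e^x · e^y.
Test a specific point where both sides are defined: x = 2, y = 4.
LHS = e^(xy) ≈ 2980.9580
RHS = e^x · e^y ≈ 403.4288
Since 2980.9580 ≠ 403.4288, the equation fails at this point, so it cannot hold for all real values of x and y for which both sides are defined.
e^x · e^y = e^(x+y), not e^(xy).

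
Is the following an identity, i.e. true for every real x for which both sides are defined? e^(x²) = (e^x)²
Claim: e^(x²) = (e^x)².
Test a specific point where both sides are defined: x = 3.
LHS = e^(x²) ≈ 8103.0839
RHS = (e^x)² ≈ 403.4288
Since 8103.0839 ≠ 403.4288, the equation fails at this point, so it cannot hold for every real x for which both sides are defined.
(e^x)² = e^(2x), and 2x ≠ x² in general.

Conclusion: No, this is NOT an identity.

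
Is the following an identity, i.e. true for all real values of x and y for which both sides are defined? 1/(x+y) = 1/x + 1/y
No, this is NOT an identity.

Claim: 1/(x+y) = 1/x + 1/y.
Test a specific point where both sides are defined: x = 4, y = 3/2.
LHS = 1/(x+y) ≈ 0.1818
RHS = 1/x + 1/y ≈ 0.9167
Since 0.1818 ≠ 0.9167, the equation fails at this point, so it cannot hold for all real values of x and y for which both sides are defined.
1/x + 1/y = (x+y)/(xy), which is not 1/(x+y).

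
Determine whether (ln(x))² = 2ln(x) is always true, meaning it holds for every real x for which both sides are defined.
Claim: (ln(x))² = 2ln(x).
Test a specific point where both sides are defined: x = 2.
LHS = (ln(x))² ≈ 0.4805
RHS = 2ln(x) ≈ 1.3863
Since 0.4805 ≠ 1.3863, the equation fails at this point, so it cannot hold for every real x for which both sides are defined.
2ln(x) equals ln(x²), which is not the same as (ln x)².

Conclusion: No, this is NOT an identity.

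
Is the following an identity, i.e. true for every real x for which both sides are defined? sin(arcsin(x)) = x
Claim: sin(arcsin(x)) = x.
Reasoning: For -1 ≤ x ≤ 1 (where arcsin is defined), arcsin(x) is by definition an angle whose sine equals x. Taking the sine of that angle returns x. (Note the other order, arcsin(sin x) = x, is NOT an identity.)
So the two sides agree for every real x for which both sides are defined.

Conclusion: Yes, this is an identity.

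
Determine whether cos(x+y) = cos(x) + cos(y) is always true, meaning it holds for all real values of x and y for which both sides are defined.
No, this is NOT an identity.

Claim: cos(x+y) = cos(x) + cos(y).
Test a specific point where both sides are defined: x = π/2, y = 2π/3.
LHS = cos(x+y) ≈ -0.8660
RHS = cos(x) + cos(y) ≈ -0.5000
Since -0.8660 ≠ -0.5000, the equation fails at this point, so it cannot hold for all real values of x and y for which both sides are defined.
The correct expansion is cos(x+y) = cos(x)cos(y) - sin(x)sin(y); cosine is not additive.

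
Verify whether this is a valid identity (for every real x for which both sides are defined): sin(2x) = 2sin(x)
No, this is NOT an identity.

Claim: sin(2x) = 2sin(x).
Test a specific point where both sides are defined: x = π/6.
LHS = sin(2x) ≈ 0.8660
RHS = 2sin(x) ≈ 1.0000
Since 0.8660 ≠ 1.0000, the equation fails at this point, so it cannot hold for every real x for which both sides are defined.
The correct double-angle formula is sin(2x) = 2sin(x)cos(x).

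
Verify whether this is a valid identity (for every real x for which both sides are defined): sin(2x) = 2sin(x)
Claim: sin(2x) = 2sin(x).
Test a specific point where both sides are defined: x = π/2.
LHS = sin(2x) ≈ 0.0000
RHS = 2sin(x) ≈ 2.0000
Since 0.0000 ≠ 2.0000, the equation fails at this point, so it cannot hold for every real x for which both sides are defined.
The correct double-angle formula is sin(2x) = 2sin(x)cos(x).

Conclusion: No, this is NOT an identity.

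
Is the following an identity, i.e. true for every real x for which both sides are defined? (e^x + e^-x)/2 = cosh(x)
Yes, this is an identity.

Claim: (e^x + e^-x)/2 = cosh(x).
Reasoning: This is exactly the definition of the hyperbolic cosine: cosh(x) := (e^x + e^-x)/2.
So the two sides agree for every real x for which both sides are defined.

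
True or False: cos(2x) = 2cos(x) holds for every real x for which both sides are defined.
False.

Claim: cos(2x) = 2cos(x).
Test a specific point where both sides are defined: x = π/6.
LHS = cos(2x) ≈ 0.5000
RHS = 2cos(x) ≈ 1.7321
Since 0.5000 ≠ 1.7321, the equation fails at this point, so it cannot hold for every real x for which both sides are defined.
The correct double-angle formula is cos(2x) = cos²x - sin²x.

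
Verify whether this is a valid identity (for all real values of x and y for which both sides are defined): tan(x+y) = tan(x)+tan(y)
No, this is NOT an identity.

Claim: tan(x+y) = tan(x)+tan(y).
Test a specific point where both sides are defined: x = -π/4, y = π/6.
LHS = tan(x+y) ≈ -0.2679
RHS = tan(x)+tan(y) ≈ -0.4226
Since -0.2679 ≠ -0.4226, the equation fails at this point, so it cannot hold for all real values of x and y for which both sides are defined.
The correct formula is tan(x+y) = (tan(x) + tan(y))/(1 - tan(x)tan(y)).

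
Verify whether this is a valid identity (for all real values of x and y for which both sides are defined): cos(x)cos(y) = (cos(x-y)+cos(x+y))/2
Claim: cos(x)cos(y) = (cos(x-y)+cos(x+y))/2.
Reasoning: cos(x-y) = cos(x)cos(y) + sin(x)sin(y) and cos(x+y) = cos(x)cos(y) - sin(x)sin(y). Adding, cos(x-y) + cos(x+y) = 2cos(x)cos(y); divide by 2.
So the two sides agree for all real values of x and y for which both sides are defined.

Conclusion: Yes, this is an identity.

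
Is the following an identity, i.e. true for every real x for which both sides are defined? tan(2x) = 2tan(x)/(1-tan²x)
Yes, this is an identity.

Claim: tan(2x) = 2tan(x)/(1-tan²x).
Reasoning: tan(2x) = sin(2x)/cos(2x) = 2sin(x)cos(x) / (cos²x - sin²x). Divide numerator and denominator by cos²x: 2tan(x) / (1 - tan²x).
So the two sides agree for every real x for which both sides are defined.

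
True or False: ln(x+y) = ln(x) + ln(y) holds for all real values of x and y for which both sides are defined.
Claim: ln(x+y) = ln(x) + ln(y).
Test a specific point where both sides are defined: x = 3/2, y = 1/2.
LHS = ln(x+y) ≈ 0.6931
RHS = ln(x) + ln(y) ≈ -0.2877
Since 0.6931 ≠ -0.2877, the equation fails at this point, so it cannot hold for all real values of x and y for which both sides are defined.
ln(x) + ln(y) = ln(xy), not ln(x+y).

Conclusion: False.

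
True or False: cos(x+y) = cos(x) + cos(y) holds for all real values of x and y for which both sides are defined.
Claim: cos(x+y) = cos(x) + cos(y).
Test a specific point where both sides are defined: x = π/2, y = -π/2.
LHS = cos(x+y) ≈ 1.0000
RHS = cos(x) + cos(y) ≈ 0.0000
Since 1.0000 ≠ 0.0000, the equation fails at this point, so it cannot hold for all real values of x and y for which both sides are defined.
The correct expansion is cos(x+y) = cos(x)cos(y) - sin(x)sin(y); cosine is not additive.

Conclusion: False.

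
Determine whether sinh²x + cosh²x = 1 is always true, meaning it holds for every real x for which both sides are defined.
No, this is NOT an identity.

Claim: sinh²x + cosh²x = 1.
Test a specific point where both sides are defined: x = -2.
LHS = sinh²x + cosh²x ≈ 27.3082
RHS = 1 ≈ 1.0000
Since 27.3082 ≠ 1.0000, the equation fails at this point, so it cannot hold for every real x for which both sides are defined.
The correct hyperbolic identity is cosh²x - sinh²x = 1 (a difference); the sum sinh²x + cosh²x equals cosh(2x).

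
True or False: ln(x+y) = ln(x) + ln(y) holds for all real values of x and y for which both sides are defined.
Claim: ln(x+y) = ln(x) + ln(y).
Test a specific point where both sides are defined: x = 2, y = 5.
LHS = ln(x+y) ≈ 1.9459
RHS = ln(x) + ln(y) ≈ 2.3026
Since 1.9459 ≠ 2.3026, the equation fails at this point, so it cannot hold for all real values of x and y for which both sides are defined.
ln(x) + ln(y) = ln(xy), not ln(x+y).

Conclusion: False.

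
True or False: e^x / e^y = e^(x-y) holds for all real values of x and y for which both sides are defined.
Claim: e^x / e^y = e^(x-y).
Reasoning: 1/e^y = e^(-y), so e^x / e^y = e^x · e^(-y) = e^(x + (-y)) = e^(x-y) by the product rule for exponents.
So the two sides agree for all real values of x and y for which both sides are defined.

Conclusion: True.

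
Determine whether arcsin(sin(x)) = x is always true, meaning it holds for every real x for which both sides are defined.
No, this is NOT an identity.

Claim: arcsin(sin(x)) = x.
Test a specific point where both sides are defined: x = 3π/4.
LHS = arcsin(sin(x)) ≈ 0.7854
RHS = x ≈ 2.3562
Since 0.7854 ≠ 2.3562, the equation fails at this point, so it cannot hold for every real x for which both sides are defined.
arcsin only returns values in [-π/2, π/2], so arcsin(sin(x)) = x holds only for x in that interval, not for all real x.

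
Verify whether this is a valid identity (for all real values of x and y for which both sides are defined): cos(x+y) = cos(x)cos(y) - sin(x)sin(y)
Claim: cos(x+y) = cos(x)cos(y) - sin(x)sin(y).
Reasoning: By Euler's formula e^(i(x+y)) = e^(ix)·e^(iy) = (cos x + i·sin x)(cos y + i·sin y). The real part of the left side is cos(x+y); the real part of the product is cos(x)cos(y) - sin(x)sin(y) (since i·i = -1).
So the two sides agree for all real values of x and y for which both sides are defined.

Conclusion: Yes, this is an identity.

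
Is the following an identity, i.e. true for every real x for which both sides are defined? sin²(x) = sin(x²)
No, this is NOT an identity.

Claim: sin²(x) = sin(x²).
Test a specific point where both sides are defined: x = -π/3.
LHS = sin²(x) ≈ 0.7500
RHS = sin(x²) ≈ 0.8897
Since 0.7500 ≠ 0.8897, the equation fails at this point, so it cannot hold for every real x for which both sides are defined.
sin²(x) means (sin x)², squaring the output; sin(x²) squares the input. These are different functions.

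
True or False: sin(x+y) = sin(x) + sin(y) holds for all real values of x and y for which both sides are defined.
Claim: sin(x+y) = sin(x) + sin(y).
Test a specific point where both sides are defined: x = -π/3, y = -π/6.
LHS = sin(x+y) ≈ -1.0000
RHS = sin(x) + sin(y) ≈ -1.3660
Since -1.0000 ≠ -1.3660, the equation fails at this point, so it cannot hold for all real values of x and y for which both sides are defined.
The correct expansion is sin(x+y) = sin(x)cos(y) + cos(x)sin(y); sine is not additive.

Conclusion: False.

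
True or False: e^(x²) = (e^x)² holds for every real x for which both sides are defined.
False.

Claim: e^(x²) = (e^x)².
Test a specific point where both sides are defined: x = -2.
LHS = e^(x²) ≈ 54.5982
RHS = (e^x)² ≈ 0.0183
Since 54.5982 ≠ 0.0183, the equation fails at this point, so it cannot hold for every real x for which both sides are defined.
(e^x)² = e^(2x), and 2x ≠ x² in general.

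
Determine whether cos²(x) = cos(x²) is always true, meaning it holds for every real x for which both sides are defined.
No, this is NOT an identity.

Claim: cos²(x) = cos(x²).
Test a specific point where both sides are defined: x = π/4.
LHS = cos²(x) ≈ 0.5000
RHS = cos(x²) ≈ 0.8157
Since 0.5000 ≠ 0.8157, the equation fails at this point, so it cannot hold for every real x for which both sides are defined.
cos²(x) means (cos x)², squaring the output; cos(x²) squares the input. These are different functions.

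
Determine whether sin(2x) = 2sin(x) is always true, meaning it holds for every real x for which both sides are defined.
Claim: sin(2x) = 2sin(x).
Test a specific point where both sides are defined: x = π/2.
LHS = sin(2x) ≈ 0.0000
RHS = 2sin(x) ≈ 2.0000
Since 0.0000 ≠ 2.0000, the equation fails at this point, so it cannot hold for every real x for which both sides are defined.
The correct double-angle formula is sin(2x) = 2sin(x)cos(x).

Conclusion: No, this is NOT an identity.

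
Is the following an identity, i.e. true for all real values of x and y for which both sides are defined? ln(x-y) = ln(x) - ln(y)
No, this is NOT an identity.

Claim: ln(x-y) = ln(x) - ln(y).
Test a specific point where both sides are defined: x = 5, y = 1.
LHS = ln(x-y) ≈ 1.3863
RHS = ln(x) - ln(y) ≈ 1.6094
Since 1.3863 ≠ 1.6094, the equation fails at this point, so it cannot hold for all real values of x and y for which both sides are defined.
ln(x) - ln(y) = ln(x/y), not ln(x-y).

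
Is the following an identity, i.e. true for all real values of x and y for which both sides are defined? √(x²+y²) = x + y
No, this is NOT an identity.

Claim: √(x²+y²) = x + y.
Test a specific point where both sides are defined: x = 5, y = 5.
LHS = √(x²+y²) ≈ 7.0711
RHS = x + y ≈ 10.0000
Since 7.0711 ≠ 10.0000, the equation fails at this point, so it cannot hold for all real values of x and y for which both sides are defined.
(x+y)² = x² + 2xy + y², not x² + y², so the square root does not split this way.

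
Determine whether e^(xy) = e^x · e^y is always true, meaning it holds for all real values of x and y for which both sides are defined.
No, this is NOT an identity.

Claim: e^(xy) = e^x · e^y.
Test a specific point where both sides are defined: x = -3, y = 1/2.
LHS = e^(xy) ≈ 0.2231
RHS = e^x · e^y ≈ 0.0821
Since 0.2231 ≠ 0.0821, the equation fails at this point, so it cannot hold for all real values of x and y for which both sides are defined.
e^x · e^y = e^(x+y), not e^(xy).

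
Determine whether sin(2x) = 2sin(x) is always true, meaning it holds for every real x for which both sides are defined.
Claim: sin(2x) = 2sin(x).
Test a specific point where both sides are defined: x = 3π/4.
LHS = sin(2x) ≈ -1.0000
RHS = 2sin(x) ≈ 1.4142
Since -1.0000 ≠ 1.4142, the equation fails at this point, so it cannot hold for every real x for which both sides are defined.
The correct double-angle formula is sin(2x) = 2sin(x)cos(x).

Conclusion: No, this is NOT an identity.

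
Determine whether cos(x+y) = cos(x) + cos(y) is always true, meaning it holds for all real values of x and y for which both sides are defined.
Claim: cos(x+y) = cos(x) + cos(y).
Test a specific point where both sides are defined: x = π/3, y = π/3.
LHS = cos(x+y) ≈ -0.5000
RHS = cos(x) + cos(y) ≈ 1.0000
Since -0.5000 ≠ 1.0000, the equation fails at this point, so it cannot hold for all real values of x and y for which both sides are defined.
The correct expansion is cos(x+y) = cos(x)cos(y) - sin(x)sin(y); cosine is not additive.

Conclusion: No, this is NOT an identity.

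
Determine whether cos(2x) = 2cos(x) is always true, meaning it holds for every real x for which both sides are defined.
No, this is NOT an identity.

Claim: cos(2x) = 2cos(x).
Test a specific point where both sides are defined: x = -π/4.
LHS = cos(2x) ≈ 0.0000
RHS = 2cos(x) ≈ 1.4142
Since 0.0000 ≠ 1.4142, the equation fails at this point, so it cannot hold for every real x for which both sides are defined.
The correct double-angle formula is cos(2x) = cos²x - sin²x.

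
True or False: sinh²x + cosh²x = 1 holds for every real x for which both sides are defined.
False.

Claim: sinh²x + cosh²x = 1.
Test a specific point where both sides are defined: x = -2.
LHS = sinh²x + cosh²x ≈ 27.3082
RHS = 1 ≈ 1.0000
Since 27.3082 ≠ 1.0000, the equation fails at this point, so it cannot hold for every real x for which both sides are defined.
The correct hyperbolic identity is cosh²x - sinh²x = 1 (a difference); the sum sinh²x + cosh²x equals cosh(2x).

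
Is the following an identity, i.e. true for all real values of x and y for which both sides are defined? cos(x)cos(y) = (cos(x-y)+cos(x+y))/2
Claim: cos(x)cos(y) = (cos(x-y)+cos(x+y))/2.
Reasoning: cos(x-y) = cos(x)cos(y) + sin(x)sin(y) and cos(x+y) = cos(x)cos(y) - sin(x)sin(y). Adding, cos(x-y) + cos(x+y) = 2cos(x)cos(y); divide by 2.
So the two sides agree for all real values of x and y for which both sides are defined.

Conclusion: Yes, this is an identity.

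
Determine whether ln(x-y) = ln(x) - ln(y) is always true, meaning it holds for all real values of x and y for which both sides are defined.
No, this is NOT an identity.

Claim: ln(x-y) = ln(x) - ln(y).
Test a specific point where both sides are defined: x = 5, y = 3.
LHS = ln(x-y) ≈ 0.6931
RHS = ln(x) - ln(y) ≈ 0.5108
Since 0.6931 ≠ 0.5108, the equation fails at this point, so it cannot hold for all real values of x and y for which both sides are defined.
ln(x) - ln(y) = ln(x/y), not ln(x-y).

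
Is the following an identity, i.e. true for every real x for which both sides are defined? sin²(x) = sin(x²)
Claim: sin²(x) = sin(x²).
Test a specific point where both sides are defined: x = π/4.
LHS = sin²(x) ≈ 0.5000
RHS = sin(x²) ≈ 0.5785
Since 0.5000 ≠ 0.5785, the equation fails at this point, so it cannot hold for every real x for which both sides are defined.
sin²(x) means (sin x)², squaring the output; sin(x²) squares the input. These are different functions.

Conclusion: No, this is NOT an identity.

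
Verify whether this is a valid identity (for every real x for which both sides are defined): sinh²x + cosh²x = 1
No, this is NOT an identity.

Claim: sinh²x + cosh²x = 1.
Test a specific point where both sides are defined: x = -1.
LHS = sinh²x + cosh²x ≈ 3.7622
RHS = 1 ≈ 1.0000
Since 3.7622 ≠ 1.0000, the equation fails at this point, so it cannot hold for every real x for which both sides are defined.
The correct hyperbolic identity is cosh²x - sinh²x = 1 (a difference); the sum sinh²x + cosh²x equals cosh(2x).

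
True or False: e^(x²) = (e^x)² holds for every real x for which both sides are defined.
False.

Claim: e^(x²) = (e^x)².
Test a specific point where both sides are defined: x = -3.
LHS = e^(x²) ≈ 8103.0839
RHS = (e^x)² ≈ 0.0025
Since 8103.0839 ≠ 0.0025, the equation fails at this point, so it cannot hold for every real x for which both sides are defined.
(e^x)² = e^(2x), and 2x ≠ x² in general.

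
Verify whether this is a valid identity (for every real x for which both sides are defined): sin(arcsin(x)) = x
Claim: sin(arcsin(x)) = x.
Reasoning: For -1 ≤ x ≤ 1 (where arcsin is defined), arcsin(x) is by definition an angle whose sine equals x. Taking the sine of that angle returns x. (Note the other order, arcsin(sin x) = x, is NOT an identity.)
So the two sides agree for every real x for which both sides are defined.

Conclusion: Yes, this is an identity.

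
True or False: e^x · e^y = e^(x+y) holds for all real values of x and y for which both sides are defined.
Claim: e^x · e^y = e^(x+y).
Reasoning: This is the law of exponents for a common base: multiplying powers adds exponents. E.g. from the series, (Σ x^j/j!)(Σ y^k/k!) = Σ_m (Σ_{j+k=m} x^j y^k/(j!k!)) = Σ_m (x+y)^m/m! by the binomial theorem.
So the two sides agree for all real values of x and y for which both sides are defined.

Conclusion: True.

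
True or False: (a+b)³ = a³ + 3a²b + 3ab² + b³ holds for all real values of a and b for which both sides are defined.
True.

Claim: (a+b)³ = a³ + 3a²b + 3ab² + b³.
Reasoning: (a+b)³ = (a+b)(a+b)² = (a+b)(a² + 2ab + b²) = a³ + 2a²b + ab² + a²b + 2ab² + b³ = a³ + 3a²b + 3ab² + b³.
So the two sides agree for all real values of a and b for which both sides are defined.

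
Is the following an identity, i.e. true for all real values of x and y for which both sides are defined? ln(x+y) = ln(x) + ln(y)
Claim: ln(x+y) = ln(x) + ln(y).
Test a specific point where both sides are defined: x = 5, y = 1.
LHS = ln(x+y) ≈ 1.7918
RHS = ln(x) + ln(y) ≈ 1.6094
Since 1.7918 ≠ 1.6094, the equation fails at this point, so it cannot hold for all real values of x and y for which both sides are defined.
ln(x) + ln(y) = ln(xy), not ln(x+y).

Conclusion: No, this is NOT an identity.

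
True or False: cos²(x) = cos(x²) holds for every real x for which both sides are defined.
False.

Claim: cos²(x) = cos(x²).
Test a specific point where both sides are defined: x = -π/4.
LHS = cos²(x) ≈ 0.5000
RHS = cos(x²) ≈ 0.8157
Since 0.5000 ≠ 0.8157, the equation fails at this point, so it cannot hold for every real x for which both sides are defined.
cos²(x) means (cos x)², squaring the output; cos(x²) squares the input. These are different functions.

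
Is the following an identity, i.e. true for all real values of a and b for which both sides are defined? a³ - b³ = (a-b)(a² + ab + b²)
Yes, this is an identity.

Claim: a³ - b³ = (a-b)(a² + ab + b²).
Reasoning: Expand the right side: (a-b)(a² + ab + b²) = a³ + a²b + ab² - a²b - ab² - b³ = a³ - b³ (the middle terms cancel in pairs).
So the two sides agree for all real values of a and b for which both sides are defined.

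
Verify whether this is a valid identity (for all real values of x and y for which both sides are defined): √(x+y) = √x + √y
No, this is NOT an identity.

Claim: √(x+y) = √x + √y.
Test a specific point where both sides are defined: x = 3, y = 3/2.
LHS = √(x+y) ≈ 2.1213
RHS = √x + √y ≈ 2.9568
Since 2.1213 ≠ 2.9568, the equation fails at this point, so it cannot hold for all real values of x and y for which both sides are defined.
Squaring the right side gives x + 2√(xy) + y, not x + y.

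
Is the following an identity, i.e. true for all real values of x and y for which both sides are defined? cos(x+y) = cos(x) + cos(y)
No, this is NOT an identity.

Claim: cos(x+y) = cos(x) + cos(y).
Test a specific point where both sides are defined: x = 3π/4, y = π/4.
LHS = cos(x+y) ≈ -1.0000
RHS = cos(x) + cos(y) ≈ 0.0000
Since -1.0000 ≠ 0.0000, the equation fails at this point, so it cannot hold for all real values of x and y for which both sides are defined.
The correct expansion is cos(x+y) = cos(x)cos(y) - sin(x)sin(y); cosine is not additive.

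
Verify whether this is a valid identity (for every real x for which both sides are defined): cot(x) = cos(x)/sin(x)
Claim: cot(x) = cos(x)/sin(x).
Reasoning: cot(x) is defined as 1/tan(x) = 1/(sin(x)/cos(x)) = cos(x)/sin(x), wherever sin(x) ≠ 0.
So the two sides agree for every real x for which both sides are defined.

Conclusion: Yes, this is an identity.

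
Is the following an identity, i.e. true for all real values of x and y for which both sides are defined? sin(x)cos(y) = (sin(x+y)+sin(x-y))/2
Claim: sin(x)cos(y) = (sin(x+y)+sin(x-y))/2.
Reasoning: sin(x+y) = sin(x)cos(y) + cos(x)sin(y) and sin(x-y) = sin(x)cos(y) - cos(x)sin(y). Adding, sin(x+y) + sin(x-y) = 2sin(x)cos(y); divide by 2.
So the two sides agree for all real values of x and y for which both sides are defined.

Conclusion: Yes, this is an identity.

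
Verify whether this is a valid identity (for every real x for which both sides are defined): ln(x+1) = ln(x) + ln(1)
No, this is NOT an identity.

Claim: ln(x+1) = ln(x) + ln(1).
Test a specific point where both sides are defined: x = 2.
LHS = ln(x+1) ≈ 1.0986
RHS = ln(x) + ln(1) ≈ 0.6931
Since 1.0986 ≠ 0.6931, the equation fails at this point, so it cannot hold for every real x for which both sides are defined.
ln(1) = 0, so the right side is just ln(x), which differs from ln(x+1).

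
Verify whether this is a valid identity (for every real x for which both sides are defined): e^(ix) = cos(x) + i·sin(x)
Yes, this is an identity.

Claim: e^(ix) = cos(x) + i·sin(x).
Reasoning: Euler's formula. Expand e^(ix) = Σ (ix)^k / k!. Since i² = -1, the even-k terms are Σ (-1)^m x^(2m)/(2m)! = cos(x) and the odd-k terms are i · Σ (-1)^m x^(2m+1)/(2m+1)! = i·sin(x).
So the two sides agree for every real x for which both sides are defined.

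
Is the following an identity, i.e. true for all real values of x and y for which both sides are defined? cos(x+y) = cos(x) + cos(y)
No, this is NOT an identity.

Claim: cos(x+y) = cos(x) + cos(y).
Test a specific point where both sides are defined: x = -π/3, y = -π/2.
LHS = cos(x+y) ≈ -0.8660
RHS = cos(x) + cos(y) ≈ 0.5000
Since -0.8660 ≠ 0.5000, the equation fails at this point, so it cannot hold for all real values of x and y for which both sides are defined.
The correct expansion is cos(x+y) = cos(x)cos(y) - sin(x)sin(y); cosine is not additive.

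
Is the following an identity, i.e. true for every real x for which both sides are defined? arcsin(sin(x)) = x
Claim: arcsin(sin(x)) = x.
Test a specific point where both sides are defined: x = π.
LHS = arcsin(sin(x)) ≈ 0.0000
RHS = x ≈ 3.1416
Since 0.0000 ≠ 3.1416, the equation fails at this point, so it cannot hold for every real x for which both sides are defined.
arcsin only returns values in [-π/2, π/2], so arcsin(sin(x)) = x holds only for x in that interval, not for all real x.

Conclusion: No, this is NOT an identity.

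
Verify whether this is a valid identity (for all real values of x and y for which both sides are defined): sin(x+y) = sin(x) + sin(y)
Claim: sin(x+y) = sin(x) + sin(y).
Test a specific point where both sides are defined: x = -π/4, y = π/3.
LHS = sin(x+y) ≈ 0.2588
RHS = sin(x) + sin(y) ≈ 0.1589
Since 0.2588 ≠ 0.1589, the equation fails at this point, so it cannot hold for all real values of x and y for which both sides are defined.
The correct expansion is sin(x+y) = sin(x)cos(y) + cos(x)sin(y); sine is not additive.

Conclusion: No, this is NOT an identity.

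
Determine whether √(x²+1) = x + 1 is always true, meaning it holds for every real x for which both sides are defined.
Claim: √(x²+1) = x + 1.
Test a specific point where both sides are defined: x = 1.
LHS = √(x²+1) ≈ 1.4142
RHS = x + 1 ≈ 2.0000
Since 1.4142 ≠ 2.0000, the equation fails at this point, so it cannot hold for every real x for which both sides are defined.
(x+1)² = x² + 2x + 1 ≠ x² + 1 unless x = 0.

Conclusion: No, this is NOT an identity.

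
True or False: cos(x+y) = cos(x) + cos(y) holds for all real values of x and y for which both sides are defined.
Claim: cos(x+y) = cos(x) + cos(y).
Test a specific point where both sides are defined: x = π/6, y = -π/4.
LHS = cos(x+y) ≈ 0.9659
RHS = cos(x) + cos(y) ≈ 1.5731
Since 0.9659 ≠ 1.5731, the equation fails at this point, so it cannot hold for all real values of x and y for which both sides are defined.
The correct expansion is cos(x+y) = cos(x)cos(y) - sin(x)sin(y); cosine is not additive.

Conclusion: False.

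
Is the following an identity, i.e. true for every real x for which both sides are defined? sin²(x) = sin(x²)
Claim: sin²(x) = sin(x²).
Test a specific point where both sides are defined: x = π/6.
LHS = sin²(x) ≈ 0.2500
RHS = sin(x²) ≈ 0.2707
Since 0.2500 ≠ 0.2707, the equation fails at this point, so it cannot hold for every real x for which both sides are defined.
sin²(x) means (sin x)², squaring the output; sin(x²) squares the input. These are different functions.

Conclusion: No, this is NOT an identity.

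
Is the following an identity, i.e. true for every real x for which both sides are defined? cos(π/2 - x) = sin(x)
Claim: cos(π/2 - x) = sin(x).
Reasoning: Use cos(u - v) = cos(u)cos(v) + sin(u)sin(v) with u = π/2, v = x: cos(π/2)cos(x) + sin(π/2)sin(x) = 0·cos(x) + 1·sin(x) = sin(x).
So the two sides agree for every real x for which both sides are defined.

Conclusion: Yes, this is an identity.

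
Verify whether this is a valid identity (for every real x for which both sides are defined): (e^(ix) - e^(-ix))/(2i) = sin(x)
Claim: (e^(ix) - e^(-ix))/(2i) = sin(x).
Reasoning: By Euler's formula e^(ix) = cos(x) + i·sin(x) and e^(-ix) = cos(x) - i·sin(x). Subtracting cancels the cosine terms: e^(ix) - e^(-ix) = 2i·sin(x); divide by 2i.
So the two sides agree for every real x for which both sides are defined.

Conclusion: Yes, this is an identity.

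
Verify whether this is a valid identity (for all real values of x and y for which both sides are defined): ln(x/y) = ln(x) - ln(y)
Claim: ln(x/y) = ln(x) - ln(y).
Reasoning: Both sides are simultaneously defined only when x, y > 0. Write x = e^p, y = e^q. Then x/y = e^(p-q), so ln(x/y) = p - q = ln(x) - ln(y).
So the two sides agree for all real values of x and y for which both sides are defined.

Conclusion: Yes, this is an identity.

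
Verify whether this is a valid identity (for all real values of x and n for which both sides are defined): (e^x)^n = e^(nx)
Yes, this is an identity.

Claim: (e^x)^n = e^(nx).
Reasoning: e^x is a positive real number, and for a positive base B and real exponent n, B^n = e^(n·ln B). With B = e^x, ln B = x, so (e^x)^n = e^(n·x).
So the two sides agree for all real values of x and n for which both sides are defined.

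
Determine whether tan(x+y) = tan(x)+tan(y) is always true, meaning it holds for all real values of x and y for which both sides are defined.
No, this is NOT an identity.

Claim: tan(x+y) = tan(x)+tan(y).
Test a specific point where both sides are defined: x = -π/6, y = -π/6.
LHS = tan(x+y) ≈ -1.7321
RHS = tan(x)+tan(y) ≈ -1.1547
Since -1.7321 ≠ -1.1547, the equation fails at this point, so it cannot hold for all real values of x and y for which both sides are defined.
The correct formula is tan(x+y) = (tan(x) + tan(y))/(1 - tan(x)tan(y)).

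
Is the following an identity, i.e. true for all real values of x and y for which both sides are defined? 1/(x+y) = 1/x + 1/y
No, this is NOT an identity.

Claim: 1/(x+y) = 1/x + 1/y.
Test a specific point where both sides are defined: x = 4, y = -3.
LHS = 1/(x+y) ≈ 1.0000
RHS = 1/x + 1/y ≈ -0.0833
Since 1.0000 ≠ -0.0833, the equation fails at this point, so it cannot hold for all real values of x and y for which both sides are defined.
1/x + 1/y = (x+y)/(xy), which is not 1/(x+y).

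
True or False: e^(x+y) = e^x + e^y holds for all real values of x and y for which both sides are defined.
Claim: e^(x+y) = e^x + e^y.
Test a specific point where both sides are defined: x = -3, y = 1.
LHS = e^(x+y) ≈ 0.1353
RHS = e^x + e^y ≈ 2.7681
Since 0.1353 ≠ 2.7681, the equation fails at this point, so it cannot hold for all real values of x and y for which both sides are defined.
The correct rule is e^(x+y) = e^x · e^y (a product, not a sum).

Conclusion: False.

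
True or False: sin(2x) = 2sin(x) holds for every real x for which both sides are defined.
Claim: sin(2x) = 2sin(x).
Test a specific point where both sides are defined: x = 2π/3.
LHS = sin(2x) ≈ -0.8660
RHS = 2sin(x) ≈ 1.7321
Since -0.8660 ≠ 1.7321, the equation fails at this point, so it cannot hold for every real x for which both sides are defined.
The correct double-angle formula is sin(2x) = 2sin(x)cos(x).

Conclusion: False.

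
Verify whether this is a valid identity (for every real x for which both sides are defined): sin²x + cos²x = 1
Yes, this is an identity.

Claim: sin²x + cos²x = 1.
Reasoning: The point (cos x, sin x) lies on the unit circle X² + Y² = 1, so cos²x + sin²x = 1 for every real x.
So the two sides agree for every real x for which both sides are defined.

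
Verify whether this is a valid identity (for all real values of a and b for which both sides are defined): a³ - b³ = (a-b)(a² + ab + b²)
Yes, this is an identity.

Claim: a³ - b³ = (a-b)(a² + ab + b²).
Reasoning: Expand the right side: (a-b)(a² + ab + b²) = a³ + a²b + ab² - a²b - ab² - b³ = a³ - b³ (the middle terms cancel in pairs).
So the two sides agree for all real values of a and b for which both sides are defined.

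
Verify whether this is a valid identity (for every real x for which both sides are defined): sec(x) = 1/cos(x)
Yes, this is an identity.

Claim: sec(x) = 1/cos(x).
Reasoning: sec(x) is by definition the reciprocal of cos(x), wherever cos(x) ≠ 0.
So the two sides agree for every real x for which both sides are defined.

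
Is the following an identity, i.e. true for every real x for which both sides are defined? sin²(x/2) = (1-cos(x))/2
Yes, this is an identity.

Claim: sin²(x/2) = (1-cos(x))/2.
Reasoning: Use cos(2θ) = 1 - 2sin²θ with θ = x/2: cos(x) = 1 - 2sin²(x/2). Solving for sin²(x/2) gives (1 - cos(x))/2.
So the two sides agree for every real x for which both sides are defined.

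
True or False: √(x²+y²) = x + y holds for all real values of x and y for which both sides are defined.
Claim: √(x²+y²) = x + y.
Test a specific point where both sides are defined: x = 2, y = -3.
LHS = √(x²+y²) ≈ 3.6056
RHS = x + y ≈ -1.0000
Since 3.6056 ≠ -1.0000, the equation fails at this point, so it cannot hold for all real values of x and y for which both sides are defined.
(x+y)² = x² + 2xy + y², not x² + y², so the square root does not split this way.

Conclusion: False.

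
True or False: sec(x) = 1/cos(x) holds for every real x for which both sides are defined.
Claim: sec(x) = 1/cos(x).
Reasoning: sec(x) is by definition the reciprocal of cos(x), wherever cos(x) ≠ 0.
So the two sides agree for every real x for which both sides are defined.

Conclusion: True.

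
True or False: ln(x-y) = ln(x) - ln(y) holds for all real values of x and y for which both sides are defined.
False.

Claim: ln(x-y) = ln(x) - ln(y).
Test a specific point where both sides are defined: x = 4, y = 1.
LHS = ln(x-y) ≈ 1.0986
RHS = ln(x) - ln(y) ≈ 1.3863
Since 1.0986 ≠ 1.3863, the equation fails at this point, so it cannot hold for all real values of x and y for which both sides are defined.
ln(x) - ln(y) = ln(x/y), not ln(x-y).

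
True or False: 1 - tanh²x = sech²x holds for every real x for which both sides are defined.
True.

Claim: 1 - tanh²x = sech²x.
Reasoning: Divide cosh²x - sinh²x = 1 through by cosh²x (never zero): 1 - tanh²x = 1/cosh²x = sech²x.
So the two sides agree for every real x for which both sides are defined.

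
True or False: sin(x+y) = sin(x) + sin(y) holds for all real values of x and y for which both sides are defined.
False.

Claim: sin(x+y) = sin(x) + sin(y).
Test a specific point where both sides are defined: x = π/6, y = π/4.
LHS = sin(x+y) ≈ 0.9659
RHS = sin(x) + sin(y) ≈ 1.2071
Since 0.9659 ≠ 1.2071, the equation fails at this point, so it cannot hold for all real values of x and y for which both sides are defined.
The correct expansion is sin(x+y) = sin(x)cos(y) + cos(x)sin(y); sine is not additive.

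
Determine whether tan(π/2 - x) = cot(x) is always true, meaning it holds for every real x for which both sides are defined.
Claim: tan(π/2 - x) = cot(x).
Reasoning: tan(π/2 - x) = sin(π/2 - x)/cos(π/2 - x) = cos(x)/sin(x) = cot(x), using the cofunction identities sin(π/2 - x) = cos(x) and cos(π/2 - x) = sin(x).
So the two sides agree for every real x for which both sides are defined.

Conclusion: Yes, this is an identity.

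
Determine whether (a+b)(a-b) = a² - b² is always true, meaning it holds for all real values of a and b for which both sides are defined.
Claim: (a+b)(a-b) = a² - b².
Reasoning: Expand: (a+b)(a-b) = a² - ab + ba - b² = a² - b² (the cross terms cancel).
So the two sides agree for all real values of a and b for which both sides are defined.

Conclusion: Yes, this is an identity.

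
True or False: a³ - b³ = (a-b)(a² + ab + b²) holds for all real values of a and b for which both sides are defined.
True.

Claim: a³ - b³ = (a-b)(a² + ab + b²).
Reasoning: Expand the right side: (a-b)(a² + ab + b²) = a³ + a²b + ab² - a²b - ab² - b³ = a³ - b³ (the middle terms cancel in pairs).
So the two sides agree for all real values of a and b for which both sides are defined.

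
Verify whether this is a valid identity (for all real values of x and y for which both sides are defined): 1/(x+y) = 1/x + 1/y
No, this is NOT an identity.

Claim: 1/(x+y) = 1/x + 1/y.
Test a specific point where both sides are defined: x = -1, y = -1.
LHS = 1/(x+y) ≈ -0.5000
RHS = 1/x + 1/y ≈ -2.0000
Since -0.5000 ≠ -2.0000, the equation fails at this point, so it cannot hold for all real values of x and y for which both sides are defined.
1/x + 1/y = (x+y)/(xy), which is not 1/(x+y).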